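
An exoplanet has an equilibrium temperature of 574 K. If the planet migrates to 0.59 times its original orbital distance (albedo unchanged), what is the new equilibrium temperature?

T_eq ≈ 747 K

T_eq ∝ L^(1/4) · d^(−1/2).
T′ = 574 / 0.59^(1/2) = 747 K.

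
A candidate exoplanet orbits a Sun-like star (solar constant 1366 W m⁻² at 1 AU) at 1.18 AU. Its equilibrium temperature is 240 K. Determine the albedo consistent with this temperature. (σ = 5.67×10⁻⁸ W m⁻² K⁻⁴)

A ≈ 0.23

Flux at 1.18 AU: S = 1366/1.18² = 981 W m⁻².
From T_eq⁴ = S(1−A)/(4σ): 1−A = 4σT_eq⁴/S.
1−A = 4 × 5.67×10⁻⁸ × (240)⁴ / 981 = 0.767.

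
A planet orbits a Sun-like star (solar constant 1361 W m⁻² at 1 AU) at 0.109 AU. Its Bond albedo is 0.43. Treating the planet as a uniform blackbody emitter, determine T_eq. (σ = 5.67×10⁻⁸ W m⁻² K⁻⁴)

Flux at 0.109 AU: S = 1361/0.109² = 1.15×10⁵ W m⁻².
Energy balance: absorbed = emitted ⇒ πR²·S(1−A) = 4πR²·σT_eq⁴, so T_eq⁴ = S(1−A)/(4σ).
T_eq = [1.15×10⁵ × 0.57 / (4 × 5.67×10⁻⁸)]^(1/4) = (2.88×10¹¹)^(1/4) = 733 K.

T_eq ≈ 733 K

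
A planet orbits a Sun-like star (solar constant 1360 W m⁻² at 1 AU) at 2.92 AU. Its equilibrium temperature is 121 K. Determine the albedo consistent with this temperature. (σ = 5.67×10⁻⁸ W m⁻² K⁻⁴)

A ≈ 0.70

Flux at 2.92 AU: S = 1360/2.92² = 160 W m⁻².
From T_eq⁴ = S(1−A)/(4σ): 1−A = 4σT_eq⁴/S.
1−A = 4 × 5.67×10⁻⁸ × (121)⁴ / 160 = 0.305.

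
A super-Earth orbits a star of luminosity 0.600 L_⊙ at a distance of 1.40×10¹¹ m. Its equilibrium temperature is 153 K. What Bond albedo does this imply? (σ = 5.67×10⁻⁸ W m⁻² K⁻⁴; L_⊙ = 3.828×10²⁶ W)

A ≈ 0.87

L = 0.600 × 3.828×10²⁶ = 2.30×10²⁶ W.
Flux: S = L/(4πd²) = 2.30×10²⁶/(4π×(1.40×10¹¹)²) = 933 W m⁻².
From T_eq⁴ = S(1−A)/(4σ): 1−A = 4σT_eq⁴/S.
1−A = 4 × 5.67×10⁻⁸ × (153)⁴ / 933 = 0.133.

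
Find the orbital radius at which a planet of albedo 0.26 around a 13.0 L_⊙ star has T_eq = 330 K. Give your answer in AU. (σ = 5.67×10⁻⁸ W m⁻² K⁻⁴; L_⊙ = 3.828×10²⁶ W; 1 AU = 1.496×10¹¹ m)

d ≈ 2.21 AU

L = 13.0 × 3.828×10²⁶ = 4.98×10²⁷ W.
From T_eq⁴ = L(1−A)/(16πσd²): d = √[L(1−A)/(16πσT_eq⁴)].
d = √[4.98×10²⁷ × 0.74 / (16π × 5.67×10⁻⁸ × (330)⁴)] = 3.30×10¹¹ m = 2.21 AU.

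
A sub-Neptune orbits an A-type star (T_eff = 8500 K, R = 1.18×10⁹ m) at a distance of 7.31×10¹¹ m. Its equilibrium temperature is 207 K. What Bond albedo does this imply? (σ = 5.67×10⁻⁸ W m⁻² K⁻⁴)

L = 4πR_⋆²σT_⋆⁴ = 4π(1.18×10⁹)² × 5.67×10⁻⁸ × (8500)⁴ = 5.18×10²⁷ W.
S = L/(4πd²) = 771 W m⁻².
From T_eq⁴ = S(1−A)/(4σ): 1−A = 4σT_eq⁴/S.
1−A = 4 × 5.67×10⁻⁸ × (207)⁴ / 771 = 0.540.

A ≈ 0.46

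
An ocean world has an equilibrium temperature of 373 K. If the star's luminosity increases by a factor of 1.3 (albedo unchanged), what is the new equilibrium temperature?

T_eq ∝ L^(1/4) · d^(−1/2).
T′ = 373 × 1.3^(1/4) = 398 K.

T_eq ≈ 398 K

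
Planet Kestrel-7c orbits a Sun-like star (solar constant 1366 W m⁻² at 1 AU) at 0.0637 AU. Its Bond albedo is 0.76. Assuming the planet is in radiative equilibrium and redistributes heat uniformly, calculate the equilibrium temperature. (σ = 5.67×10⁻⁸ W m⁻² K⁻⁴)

T_eq ≈ 773 K

Flux at 0.0637 AU: S = 1366/0.0637² = 3.37×10⁵ W m⁻².
Energy balance: absorbed = emitted ⇒ πR²·S(1−A) = 4πR²·σT_eq⁴, so T_eq⁴ = S(1−A)/(4σ).
T_eq = [3.37×10⁵ × 0.24 / (4 × 5.67×10⁻⁸)]^(1/4) = (3.56×10¹¹)^(1/4) = 773 K.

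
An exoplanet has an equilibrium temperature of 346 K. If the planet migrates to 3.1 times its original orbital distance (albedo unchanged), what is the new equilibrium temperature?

T_eq ∝ L^(1/4) · d^(−1/2).
T′ = 346 / 3.1^(1/2) = 197 K.

T_eq ≈ 197 K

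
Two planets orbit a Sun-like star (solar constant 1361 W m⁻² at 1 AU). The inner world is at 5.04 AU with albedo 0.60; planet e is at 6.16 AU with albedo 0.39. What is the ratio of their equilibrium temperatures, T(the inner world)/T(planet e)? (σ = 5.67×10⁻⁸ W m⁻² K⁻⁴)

T_eq = [S₀(1−A)/(4σd²)]^(1/4), so T ∝ (1−A)^(1/4) / √d.
T₁ = [1361×0.40/(4×5.67×10⁻⁸×5.04²)]^(1/4) = 98.59 K.
T₂ = [1361×0.61/(4×5.67×10⁻⁸×6.16²)]^(1/4) = 99.11 K.

T₁/T₂ ≈ 0.995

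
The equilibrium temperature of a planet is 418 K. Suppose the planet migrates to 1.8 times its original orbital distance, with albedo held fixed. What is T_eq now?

T_eq ∝ L^(1/4) · d^(−1/2).
T′ = 418 / 1.8^(1/2) = 312 K.

T_eq ≈ 312 K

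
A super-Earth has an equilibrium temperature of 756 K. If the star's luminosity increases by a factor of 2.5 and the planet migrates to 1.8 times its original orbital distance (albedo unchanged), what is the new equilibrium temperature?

T_eq ≈ 709 K

T_eq ∝ L^(1/4) · d^(−1/2).
T′ = 756 × 2.5^(1/4) / 1.8^(1/2) = 709 K.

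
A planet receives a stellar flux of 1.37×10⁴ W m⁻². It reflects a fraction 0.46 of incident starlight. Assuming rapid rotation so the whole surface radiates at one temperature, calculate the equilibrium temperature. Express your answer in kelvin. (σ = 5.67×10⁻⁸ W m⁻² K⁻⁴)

Energy balance: absorbed = emitted ⇒ πR²·S(1−A) = 4πR²·σT_eq⁴, so T_eq⁴ = S(1−A)/(4σ).
T_eq = [1.37×10⁴ × 0.54 / (4 × 5.67×10⁻⁸)]^(1/4) = (3.26×10¹⁰)^(1/4) = 425 K.

T_eq ≈ 425 K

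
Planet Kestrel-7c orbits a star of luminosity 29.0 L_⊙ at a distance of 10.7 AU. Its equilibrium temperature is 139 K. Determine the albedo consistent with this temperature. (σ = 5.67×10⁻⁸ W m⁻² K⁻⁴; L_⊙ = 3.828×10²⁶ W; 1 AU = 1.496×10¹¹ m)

d = 10.7 AU = 1.60×10¹² m.
L = 29.0 × 3.828×10²⁶ = 1.11×10²⁸ W.
Flux: S = L/(4πd²) = 1.11×10²⁸/(4π×(1.60×10¹²)²) = 345 W m⁻².
From T_eq⁴ = S(1−A)/(4σ): 1−A = 4σT_eq⁴/S.
1−A = 4 × 5.67×10⁻⁸ × (139)⁴ / 345 = 0.246.

A ≈ 0.75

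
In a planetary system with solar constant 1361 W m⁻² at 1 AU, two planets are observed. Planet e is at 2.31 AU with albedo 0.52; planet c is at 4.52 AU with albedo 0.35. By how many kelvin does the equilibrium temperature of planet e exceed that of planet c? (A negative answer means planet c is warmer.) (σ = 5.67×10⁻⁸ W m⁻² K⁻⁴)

T_eq = [S₀(1−A)/(4σd²)]^(1/4), so T ∝ (1−A)^(1/4) / √d.
T₁ = [1361×0.48/(4×5.67×10⁻⁸×2.31²)]^(1/4) = 152.43 K.
T₂ = [1361×0.65/(4×5.67×10⁻⁸×4.52²)]^(1/4) = 117.55 K.

ΔT ≈ 34.9 K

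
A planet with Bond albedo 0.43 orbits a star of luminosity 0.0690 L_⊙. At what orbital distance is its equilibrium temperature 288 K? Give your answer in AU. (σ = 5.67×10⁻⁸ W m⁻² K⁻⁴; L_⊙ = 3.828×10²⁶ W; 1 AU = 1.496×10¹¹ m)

d ≈ 0.185 AU

L = 0.0690 × 3.828×10²⁶ = 2.64×10²⁵ W.
From T_eq⁴ = L(1−A)/(16πσd²): d = √[L(1−A)/(16πσT_eq⁴)].
d = √[2.64×10²⁵ × 0.57 / (16π × 5.67×10⁻⁸ × (288)⁴)] = 2.77×10¹⁰ m = 0.185 AU.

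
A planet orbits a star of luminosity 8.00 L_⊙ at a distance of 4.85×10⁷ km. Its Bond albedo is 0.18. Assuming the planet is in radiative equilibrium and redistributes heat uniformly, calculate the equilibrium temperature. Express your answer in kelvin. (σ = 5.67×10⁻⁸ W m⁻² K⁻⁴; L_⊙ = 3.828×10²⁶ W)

T_eq ≈ 782 K

d = 4.85×10⁷ km = 4.85×10¹⁰ m.
L = 8.00 × 3.828×10²⁶ = 3.06×10²⁷ W.
Flux: S = L/(4πd²) = 3.06×10²⁷/(4π×(4.85×10¹⁰)²) = 1.04×10⁵ W m⁻².
Energy balance: absorbed = emitted ⇒ πR²·S(1−A) = 4πR²·σT_eq⁴, so T_eq⁴ = S(1−A)/(4σ).
T_eq = [1.04×10⁵ × 0.82 / (4 × 5.67×10⁻⁸)]^(1/4) = (3.75×10¹¹)^(1/4) = 782 K.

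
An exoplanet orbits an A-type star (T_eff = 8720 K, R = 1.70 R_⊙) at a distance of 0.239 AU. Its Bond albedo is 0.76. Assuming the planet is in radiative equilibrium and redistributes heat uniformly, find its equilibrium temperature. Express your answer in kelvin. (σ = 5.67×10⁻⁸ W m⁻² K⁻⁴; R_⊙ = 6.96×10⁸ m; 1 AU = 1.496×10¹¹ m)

T_eq ≈ 785 K

R_⋆ = 1.70 × 6.96×10⁸ = 1.18×10⁹ m.
d = 0.239 AU = 3.58×10¹⁰ m.
L = 4πR_⋆²σT_⋆⁴ = 4π(1.18×10⁹)² × 5.67×10⁻⁸ × (8720)⁴ = 5.77×10²⁷ W.
S = L/(4πd²) = 3.59×10⁵ W m⁻².
Energy balance: absorbed = emitted ⇒ πR²·S(1−A) = 4πR²·σT_eq⁴, so T_eq⁴ = S(1−A)/(4σ).
T_eq = [3.59×10⁵ × 0.24 / (4 × 5.67×10⁻⁸)]^(1/4) = (3.80×10¹¹)^(1/4) = 785 K.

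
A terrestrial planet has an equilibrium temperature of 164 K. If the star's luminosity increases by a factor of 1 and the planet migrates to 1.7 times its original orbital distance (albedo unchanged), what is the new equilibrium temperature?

T_eq ≈ 126 K

T_eq ∝ L^(1/4) · d^(−1/2).
T′ = 164 × 1^(1/4) / 1.7^(1/2) = 126 K.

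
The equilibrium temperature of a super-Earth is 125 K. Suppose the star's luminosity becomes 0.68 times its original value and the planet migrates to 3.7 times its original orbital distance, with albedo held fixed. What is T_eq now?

T_eq ∝ L^(1/4) · d^(−1/2).
T′ = 125 × 0.68^(1/4) / 3.7^(1/2) = 59.0 K.

T_eq ≈ 59.0 K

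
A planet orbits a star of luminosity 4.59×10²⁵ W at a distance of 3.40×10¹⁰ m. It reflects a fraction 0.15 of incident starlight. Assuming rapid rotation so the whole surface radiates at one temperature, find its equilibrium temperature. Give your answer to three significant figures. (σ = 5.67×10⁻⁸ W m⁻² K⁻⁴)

T_eq ≈ 330 K

Flux: S = L/(4πd²) = 4.59×10²⁵/(4π×(3.40×10¹⁰)²) = 3160 W m⁻².
Energy balance: absorbed = emitted ⇒ πR²·S(1−A) = 4πR²·σT_eq⁴, so T_eq⁴ = S(1−A)/(4σ).
T_eq = [3160 × 0.85 / (4 × 5.67×10⁻⁸)]^(1/4) = (1.18×10¹⁰)^(1/4) = 330 K.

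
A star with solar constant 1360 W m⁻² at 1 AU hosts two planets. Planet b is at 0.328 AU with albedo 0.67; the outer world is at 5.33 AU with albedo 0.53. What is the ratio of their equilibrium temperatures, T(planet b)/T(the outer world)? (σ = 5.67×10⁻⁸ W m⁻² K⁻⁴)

T₁/T₂ ≈ 3.690

T_eq = [S₀(1−A)/(4σd²)]^(1/4), so T ∝ (1−A)^(1/4) / √d.
T₁ = [1360×0.33/(4×5.67×10⁻⁸×0.328²)]^(1/4) = 368.27 K.
T₂ = [1360×0.47/(4×5.67×10⁻⁸×5.33²)]^(1/4) = 99.80 K.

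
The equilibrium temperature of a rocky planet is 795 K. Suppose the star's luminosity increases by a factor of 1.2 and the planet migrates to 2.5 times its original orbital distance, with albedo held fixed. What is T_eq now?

T_eq ∝ L^(1/4) · d^(−1/2).
T′ = 795 × 1.2^(1/4) / 2.5^(1/2) = 526 K.

T_eq ≈ 526 K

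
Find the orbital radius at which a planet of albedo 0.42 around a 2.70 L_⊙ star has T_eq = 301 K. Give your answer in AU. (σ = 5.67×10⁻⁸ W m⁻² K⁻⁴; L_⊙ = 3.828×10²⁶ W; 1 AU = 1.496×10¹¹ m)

d ≈ 1.07 AU

L = 2.70 × 3.828×10²⁶ = 1.03×10²⁷ W.
From T_eq⁴ = L(1−A)/(16πσd²): d = √[L(1−A)/(16πσT_eq⁴)].
d = √[1.03×10²⁷ × 0.58 / (16π × 5.67×10⁻⁸ × (301)⁴)] = 1.60×10¹¹ m = 1.07 AU.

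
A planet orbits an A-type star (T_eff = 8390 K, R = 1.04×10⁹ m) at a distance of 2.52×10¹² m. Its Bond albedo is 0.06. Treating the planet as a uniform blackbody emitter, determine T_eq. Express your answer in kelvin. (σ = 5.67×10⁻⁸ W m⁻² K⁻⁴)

T_eq ≈ 119 K

L = 4πR_⋆²σT_⋆⁴ = 4π(1.04×10⁹)² × 5.67×10⁻⁸ × (8390)⁴ = 3.82×10²⁷ W.
S = L/(4πd²) = 47.9 W m⁻².
Energy balance: absorbed = emitted ⇒ πR²·S(1−A) = 4πR²·σT_eq⁴, so T_eq⁴ = S(1−A)/(4σ).
T_eq = [47.9 × 0.94 / (4 × 5.67×10⁻⁸)]^(1/4) = (1.98×10⁸)^(1/4) = 119 K.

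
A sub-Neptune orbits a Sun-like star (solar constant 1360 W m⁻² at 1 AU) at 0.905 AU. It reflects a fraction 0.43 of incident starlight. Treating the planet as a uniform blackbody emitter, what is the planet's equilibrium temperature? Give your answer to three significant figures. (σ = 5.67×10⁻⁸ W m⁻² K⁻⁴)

Flux at 0.905 AU: S = 1360/0.905² = 1660 W m⁻².
Energy balance: absorbed = emitted ⇒ πR²·S(1−A) = 4πR²·σT_eq⁴, so T_eq⁴ = S(1−A)/(4σ).
T_eq = [1660 × 0.57 / (4 × 5.67×10⁻⁸)]^(1/4) = (4.17×10⁹)^(1/4) = 254 K.

T_eq ≈ 254 K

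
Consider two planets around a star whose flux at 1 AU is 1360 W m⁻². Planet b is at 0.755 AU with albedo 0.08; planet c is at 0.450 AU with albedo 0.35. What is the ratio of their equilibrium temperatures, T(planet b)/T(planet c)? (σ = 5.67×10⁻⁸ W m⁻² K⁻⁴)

T_eq = [S₀(1−A)/(4σd²)]^(1/4), so T ∝ (1−A)^(1/4) / √d.
T₁ = [1360×0.92/(4×5.67×10⁻⁸×0.755²)]^(1/4) = 313.65 K.
T₂ = [1360×0.65/(4×5.67×10⁻⁸×0.450²)]^(1/4) = 372.47 K.

T₁/T₂ ≈ 0.842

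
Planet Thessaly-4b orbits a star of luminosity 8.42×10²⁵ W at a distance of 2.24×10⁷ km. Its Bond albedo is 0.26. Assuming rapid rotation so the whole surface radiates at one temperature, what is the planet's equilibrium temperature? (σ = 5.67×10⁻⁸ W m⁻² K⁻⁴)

d = 2.24×10⁷ km = 2.24×10¹⁰ m.
Flux: S = L/(4πd²) = 8.42×10²⁵/(4π×(2.24×10¹⁰)²) = 1.34×10⁴ W m⁻².
Energy balance: absorbed = emitted ⇒ πR²·S(1−A) = 4πR²·σT_eq⁴, so T_eq⁴ = S(1−A)/(4σ).
T_eq = [1.34×10⁴ × 0.74 / (4 × 5.67×10⁻⁸)]^(1/4) = (4.36×10¹⁰)^(1/4) = 457 K.

T_eq ≈ 457 K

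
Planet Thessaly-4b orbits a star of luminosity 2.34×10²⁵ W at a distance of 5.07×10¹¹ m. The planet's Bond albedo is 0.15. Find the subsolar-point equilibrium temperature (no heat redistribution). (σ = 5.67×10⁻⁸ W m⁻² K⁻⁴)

T_ss ≈ 102 K

Flux: S = L/(4πd²) = 2.34×10²⁵/(4π×(5.07×10¹¹)²) = 7.24 W m⁻².
At the subsolar point the surface absorbs S(1−A) and emits σT⁴ per unit area — no factor of 4, since only the local patch is in balance.
T = [7.24 × 0.85 / 5.67×10⁻⁸]^(1/4) = (1.09×10⁸)^(1/4) = 102 K.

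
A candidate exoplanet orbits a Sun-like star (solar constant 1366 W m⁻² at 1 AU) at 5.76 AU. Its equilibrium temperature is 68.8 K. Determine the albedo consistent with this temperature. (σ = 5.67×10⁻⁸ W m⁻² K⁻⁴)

A ≈ 0.88

Flux at 5.76 AU: S = 1366/5.76² = 41.2 W m⁻².
From T_eq⁴ = S(1−A)/(4σ): 1−A = 4σT_eq⁴/S.
1−A = 4 × 5.67×10⁻⁸ × (68.8)⁴ / 41.2 = 0.123.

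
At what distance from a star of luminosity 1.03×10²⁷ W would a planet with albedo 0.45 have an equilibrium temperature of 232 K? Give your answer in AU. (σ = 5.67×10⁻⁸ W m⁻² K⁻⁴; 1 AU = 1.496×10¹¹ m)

d ≈ 1.75 AU

From T_eq⁴ = L(1−A)/(16πσd²): d = √[L(1−A)/(16πσT_eq⁴)].
d = √[1.03×10²⁷ × 0.55 / (16π × 5.67×10⁻⁸ × (232)⁴)] = 2.62×10¹¹ m = 1.75 AU.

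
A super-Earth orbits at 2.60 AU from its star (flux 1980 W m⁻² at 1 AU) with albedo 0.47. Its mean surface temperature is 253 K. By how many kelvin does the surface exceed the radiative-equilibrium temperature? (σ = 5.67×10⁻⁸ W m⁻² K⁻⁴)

S = 1980/2.60² = 292.9 W m⁻².
T_eq = [S(1−A)/(4σ)]^(1/4) = [292.9×0.53/(4×5.67×10⁻⁸)]^(1/4) = 161.7 K.
ΔT = T_surf − T_eq = 253 − 161.7.

ΔT ≈ 91.3 K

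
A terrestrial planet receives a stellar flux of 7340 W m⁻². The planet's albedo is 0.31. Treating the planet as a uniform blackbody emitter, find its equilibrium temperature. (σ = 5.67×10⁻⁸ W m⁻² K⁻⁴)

T_eq ≈ 387 K

Energy balance: absorbed = emitted ⇒ πR²·S(1−A) = 4πR²·σT_eq⁴, so T_eq⁴ = S(1−A)/(4σ).
T_eq = [7340 × 0.69 / (4 × 5.67×10⁻⁸)]^(1/4) = (2.23×10¹⁰)^(1/4) = 387 K.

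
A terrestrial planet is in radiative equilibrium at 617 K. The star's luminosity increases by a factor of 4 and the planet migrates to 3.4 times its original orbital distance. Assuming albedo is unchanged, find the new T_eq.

T_eq ∝ L^(1/4) · d^(−1/2).
T′ = 617 × 4^(1/4) / 3.4^(1/2) = 473 K.

T_eq ≈ 473 K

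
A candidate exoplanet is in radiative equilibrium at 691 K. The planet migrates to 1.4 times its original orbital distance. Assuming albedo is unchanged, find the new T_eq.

T_eq ∝ L^(1/4) · d^(−1/2).
T′ = 691 / 1.4^(1/2) = 584 K.

T_eq ≈ 584 K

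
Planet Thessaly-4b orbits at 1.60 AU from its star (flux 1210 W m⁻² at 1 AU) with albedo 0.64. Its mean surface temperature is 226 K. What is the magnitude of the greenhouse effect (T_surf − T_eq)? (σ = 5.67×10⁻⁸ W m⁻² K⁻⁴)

ΔT ≈ 60.5 K

S = 1210/1.60² = 472.7 W m⁻².
T_eq = [S(1−A)/(4σ)]^(1/4) = [472.7×0.36/(4×5.67×10⁻⁸)]^(1/4) = 165.5 K.
ΔT = T_surf − T_eq = 226 − 165.5.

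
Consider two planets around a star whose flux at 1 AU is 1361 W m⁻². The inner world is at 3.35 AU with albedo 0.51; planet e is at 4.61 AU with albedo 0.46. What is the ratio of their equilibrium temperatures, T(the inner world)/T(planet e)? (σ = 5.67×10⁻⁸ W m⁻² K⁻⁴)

T_eq = [S₀(1−A)/(4σd²)]^(1/4), so T ∝ (1−A)^(1/4) / √d.
T₁ = [1361×0.49/(4×5.67×10⁻⁸×3.35²)]^(1/4) = 127.23 K.
T₂ = [1361×0.54/(4×5.67×10⁻⁸×4.61²)]^(1/4) = 111.12 K.

T₁/T₂ ≈ 1.145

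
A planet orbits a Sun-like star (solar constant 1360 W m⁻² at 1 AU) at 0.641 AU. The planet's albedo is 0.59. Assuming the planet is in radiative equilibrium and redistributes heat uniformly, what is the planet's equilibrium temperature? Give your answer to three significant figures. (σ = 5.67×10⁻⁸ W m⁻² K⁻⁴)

T_eq ≈ 278 K

Flux at 0.641 AU: S = 1360/0.641² = 3310 W m⁻².
Energy balance: absorbed = emitted ⇒ πR²·S(1−A) = 4πR²·σT_eq⁴, so T_eq⁴ = S(1−A)/(4σ).
T_eq = [3310 × 0.41 / (4 × 5.67×10⁻⁸)]^(1/4) = (5.98×10⁹)^(1/4) = 278 K.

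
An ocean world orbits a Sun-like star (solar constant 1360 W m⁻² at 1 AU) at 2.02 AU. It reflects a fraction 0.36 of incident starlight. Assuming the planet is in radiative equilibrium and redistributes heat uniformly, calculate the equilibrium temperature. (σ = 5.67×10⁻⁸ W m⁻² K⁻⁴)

Flux at 2.02 AU: S = 1360/2.02² = 333 W m⁻².
Energy balance: absorbed = emitted ⇒ πR²·S(1−A) = 4πR²·σT_eq⁴, so T_eq⁴ = S(1−A)/(4σ).
T_eq = [333 × 0.64 / (4 × 5.67×10⁻⁸)]^(1/4) = (9.41×10⁸)^(1/4) = 175 K.

T_eq ≈ 175 K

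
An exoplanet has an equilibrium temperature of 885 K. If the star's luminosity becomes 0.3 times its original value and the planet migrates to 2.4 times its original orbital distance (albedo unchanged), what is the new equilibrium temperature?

T_eq ∝ L^(1/4) · d^(−1/2).
T′ = 885 × 0.3^(1/4) / 2.4^(1/2) = 423 K.

T_eq ≈ 423 K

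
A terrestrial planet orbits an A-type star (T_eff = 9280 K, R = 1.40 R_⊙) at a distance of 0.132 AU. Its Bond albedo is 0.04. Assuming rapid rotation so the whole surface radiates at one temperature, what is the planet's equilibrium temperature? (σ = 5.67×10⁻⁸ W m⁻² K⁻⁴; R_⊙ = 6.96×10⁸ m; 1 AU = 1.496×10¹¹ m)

R_⋆ = 1.40 × 6.96×10⁸ = 9.74×10⁸ m.
d = 0.132 AU = 1.97×10¹⁰ m.
L = 4πR_⋆²σT_⋆⁴ = 4π(9.74×10⁸)² × 5.67×10⁻⁸ × (9280)⁴ = 5.02×10²⁷ W.
S = L/(4πd²) = 1.02×10⁶ W m⁻².
Energy balance: absorbed = emitted ⇒ πR²·S(1−A) = 4πR²·σT_eq⁴, so T_eq⁴ = S(1−A)/(4σ).
T_eq = [1.02×10⁶ × 0.96 / (4 × 5.67×10⁻⁸)]^(1/4) = (4.33×10¹²)^(1/4) = 1440 K.

T_eq ≈ 1440 K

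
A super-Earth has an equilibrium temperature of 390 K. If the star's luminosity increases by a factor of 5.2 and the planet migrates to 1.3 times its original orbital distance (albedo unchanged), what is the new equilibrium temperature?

T_eq ∝ L^(1/4) · d^(−1/2).
T′ = 390 × 5.2^(1/4) / 1.3^(1/2) = 517 K.

T_eq ≈ 517 K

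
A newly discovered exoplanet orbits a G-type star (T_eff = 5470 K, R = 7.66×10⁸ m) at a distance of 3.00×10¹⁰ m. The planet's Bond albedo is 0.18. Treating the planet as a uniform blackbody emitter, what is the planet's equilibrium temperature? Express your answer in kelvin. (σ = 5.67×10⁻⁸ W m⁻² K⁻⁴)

L = 4πR_⋆²σT_⋆⁴ = 4π(7.66×10⁸)² × 5.67×10⁻⁸ × (5470)⁴ = 3.74×10²⁶ W.
S = L/(4πd²) = 3.31×10⁴ W m⁻².
Energy balance: absorbed = emitted ⇒ πR²·S(1−A) = 4πR²·σT_eq⁴, so T_eq⁴ = S(1−A)/(4σ).
T_eq = [3.31×10⁴ × 0.82 / (4 × 5.67×10⁻⁸)]^(1/4) = (1.20×10¹¹)^(1/4) = 588 K.

T_eq ≈ 588 K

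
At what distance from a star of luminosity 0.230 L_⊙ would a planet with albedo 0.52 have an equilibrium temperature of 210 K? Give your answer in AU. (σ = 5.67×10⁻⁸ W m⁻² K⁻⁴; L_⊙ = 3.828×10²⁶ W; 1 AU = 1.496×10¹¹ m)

d ≈ 0.584 AU

L = 0.230 × 3.828×10²⁶ = 8.80×10²⁵ W.
From T_eq⁴ = L(1−A)/(16πσd²): d = √[L(1−A)/(16πσT_eq⁴)].
d = √[8.80×10²⁵ × 0.48 / (16π × 5.67×10⁻⁸ × (210)⁴)] = 8.73×10¹⁰ m = 0.584 AU.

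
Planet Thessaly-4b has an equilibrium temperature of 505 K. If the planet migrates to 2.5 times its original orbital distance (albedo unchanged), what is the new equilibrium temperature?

T_eq ∝ L^(1/4) · d^(−1/2).
T′ = 505 / 2.5^(1/2) = 319 K.

T_eq ≈ 319 K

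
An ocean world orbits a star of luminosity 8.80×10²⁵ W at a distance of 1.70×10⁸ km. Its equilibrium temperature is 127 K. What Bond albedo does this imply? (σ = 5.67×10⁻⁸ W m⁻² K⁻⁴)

d = 1.70×10⁸ km = 1.70×10¹¹ m.
Flux: S = L/(4πd²) = 8.80×10²⁵/(4π×(1.70×10¹¹)²) = 242 W m⁻².
From T_eq⁴ = S(1−A)/(4σ): 1−A = 4σT_eq⁴/S.
1−A = 4 × 5.67×10⁻⁸ × (127)⁴ / 242 = 0.243.

A ≈ 0.76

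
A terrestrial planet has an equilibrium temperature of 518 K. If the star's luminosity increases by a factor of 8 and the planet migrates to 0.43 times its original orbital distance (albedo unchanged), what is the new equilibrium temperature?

T_eq ≈ 1330 K

T_eq ∝ L^(1/4) · d^(−1/2).
T′ = 518 × 8^(1/4) / 0.43^(1/2) = 1330 K.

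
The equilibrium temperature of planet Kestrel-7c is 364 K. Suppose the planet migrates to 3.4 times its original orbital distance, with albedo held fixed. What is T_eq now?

T_eq ∝ L^(1/4) · d^(−1/2).
T′ = 364 / 3.4^(1/2) = 197 K.

T_eq ≈ 197 K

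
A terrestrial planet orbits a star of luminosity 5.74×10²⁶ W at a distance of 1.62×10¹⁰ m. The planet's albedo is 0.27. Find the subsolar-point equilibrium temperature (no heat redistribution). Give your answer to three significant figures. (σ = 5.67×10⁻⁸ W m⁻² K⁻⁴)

T_ss ≈ 1220 K

Flux: S = L/(4πd²) = 5.74×10²⁶/(4π×(1.62×10¹⁰)²) = 1.74×10⁵ W m⁻².
At the subsolar point the surface absorbs S(1−A) and emits σT⁴ per unit area — no factor of 4, since only the local patch is in balance.
T = [1.74×10⁵ × 0.73 / 5.67×10⁻⁸]^(1/4) = (2.24×10¹²)^(1/4) = 1220 K.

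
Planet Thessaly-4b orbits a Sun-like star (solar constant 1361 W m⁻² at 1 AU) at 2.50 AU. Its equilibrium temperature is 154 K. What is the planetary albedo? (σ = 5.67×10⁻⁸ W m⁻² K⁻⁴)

Flux at 2.50 AU: S = 1361/2.50² = 218 W m⁻².
From T_eq⁴ = S(1−A)/(4σ): 1−A = 4σT_eq⁴/S.
1−A = 4 × 5.67×10⁻⁸ × (154)⁴ / 218 = 0.586.

A ≈ 0.41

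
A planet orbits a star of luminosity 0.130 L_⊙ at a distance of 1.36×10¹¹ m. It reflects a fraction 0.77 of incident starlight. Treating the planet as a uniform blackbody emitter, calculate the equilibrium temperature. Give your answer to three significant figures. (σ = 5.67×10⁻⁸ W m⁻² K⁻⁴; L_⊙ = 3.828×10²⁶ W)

L = 0.130 × 3.828×10²⁶ = 4.98×10²⁵ W.
Flux: S = L/(4πd²) = 4.98×10²⁵/(4π×(1.36×10¹¹)²) = 214 W m⁻².
Energy balance: absorbed = emitted ⇒ πR²·S(1−A) = 4πR²·σT_eq⁴, so T_eq⁴ = S(1−A)/(4σ).
T_eq = [214 × 0.23 / (4 × 5.67×10⁻⁸)]^(1/4) = (2.17×10⁸)^(1/4) = 121 K.

T_eq ≈ 121 K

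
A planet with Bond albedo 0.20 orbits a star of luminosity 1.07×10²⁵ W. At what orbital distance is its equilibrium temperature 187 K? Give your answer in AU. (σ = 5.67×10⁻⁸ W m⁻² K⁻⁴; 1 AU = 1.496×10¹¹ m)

From T_eq⁴ = L(1−A)/(16πσd²): d = √[L(1−A)/(16πσT_eq⁴)].
d = √[1.07×10²⁵ × 0.80 / (16π × 5.67×10⁻⁸ × (187)⁴)] = 4.96×10¹⁰ m = 0.331 AU.

d ≈ 0.331 AU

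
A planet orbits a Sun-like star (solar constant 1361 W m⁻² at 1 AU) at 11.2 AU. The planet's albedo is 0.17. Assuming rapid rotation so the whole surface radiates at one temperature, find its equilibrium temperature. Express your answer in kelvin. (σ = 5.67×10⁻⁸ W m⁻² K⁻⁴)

Flux at 11.2 AU: S = 1361/11.2² = 10.8 W m⁻².
Energy balance: absorbed = emitted ⇒ πR²·S(1−A) = 4πR²·σT_eq⁴, so T_eq⁴ = S(1−A)/(4σ).
T_eq = [10.8 × 0.83 / (4 × 5.67×10⁻⁸)]^(1/4) = (3.97×10⁷)^(1/4) = 79.4 K.

T_eq ≈ 79.4 K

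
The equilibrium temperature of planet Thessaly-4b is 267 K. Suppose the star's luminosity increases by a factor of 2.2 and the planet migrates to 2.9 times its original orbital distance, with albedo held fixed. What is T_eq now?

T_eq ≈ 191 K

T_eq ∝ L^(1/4) · d^(−1/2).
T′ = 267 × 2.2^(1/4) / 2.9^(1/2) = 191 K.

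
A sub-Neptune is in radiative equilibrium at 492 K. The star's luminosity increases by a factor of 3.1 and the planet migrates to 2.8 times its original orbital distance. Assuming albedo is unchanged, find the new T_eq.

T_eq ≈ 390 K

T_eq ∝ L^(1/4) · d^(−1/2).
T′ = 492 × 3.1^(1/4) / 2.8^(1/2) = 390 K.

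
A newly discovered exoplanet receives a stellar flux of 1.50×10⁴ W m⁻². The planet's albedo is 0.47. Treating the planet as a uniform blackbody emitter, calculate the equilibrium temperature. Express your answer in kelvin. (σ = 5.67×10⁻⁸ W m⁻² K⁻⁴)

T_eq ≈ 433 K

Energy balance: absorbed = emitted ⇒ πR²·S(1−A) = 4πR²·σT_eq⁴, so T_eq⁴ = S(1−A)/(4σ).
T_eq = [1.50×10⁴ × 0.53 / (4 × 5.67×10⁻⁸)]^(1/4) = (3.51×10¹⁰)^(1/4) = 433 K.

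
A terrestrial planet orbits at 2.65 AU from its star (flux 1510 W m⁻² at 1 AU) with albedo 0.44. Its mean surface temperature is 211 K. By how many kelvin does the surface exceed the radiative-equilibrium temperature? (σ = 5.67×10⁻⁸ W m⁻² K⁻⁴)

S = 1510/2.65² = 215.0 W m⁻².
T_eq = [S(1−A)/(4σ)]^(1/4) = [215.0×0.56/(4×5.67×10⁻⁸)]^(1/4) = 151.8 K.
ΔT = T_surf − T_eq = 211 − 151.8.

ΔT ≈ 59.2 K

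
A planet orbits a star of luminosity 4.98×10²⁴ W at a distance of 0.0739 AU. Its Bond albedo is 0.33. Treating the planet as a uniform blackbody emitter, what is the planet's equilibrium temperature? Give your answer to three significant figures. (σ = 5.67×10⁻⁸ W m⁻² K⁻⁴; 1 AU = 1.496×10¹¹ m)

d = 0.0739 AU = 1.11×10¹⁰ m.
Flux: S = L/(4πd²) = 4.98×10²⁴/(4π×(1.11×10¹⁰)²) = 3240 W m⁻².
Energy balance: absorbed = emitted ⇒ πR²·S(1−A) = 4πR²·σT_eq⁴, so T_eq⁴ = S(1−A)/(4σ).
T_eq = [3240 × 0.67 / (4 × 5.67×10⁻⁸)]^(1/4) = (9.58×10⁹)^(1/4) = 313 K.

T_eq ≈ 313 K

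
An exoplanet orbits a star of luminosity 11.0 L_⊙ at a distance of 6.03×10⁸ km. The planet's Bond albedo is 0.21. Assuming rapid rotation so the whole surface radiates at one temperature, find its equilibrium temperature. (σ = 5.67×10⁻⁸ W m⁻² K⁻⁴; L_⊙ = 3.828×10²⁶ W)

d = 6.03×10⁸ km = 6.03×10¹¹ m.
L = 11.0 × 3.828×10²⁶ = 4.21×10²⁷ W.
Flux: S = L/(4πd²) = 4.21×10²⁷/(4π×(6.03×10¹¹)²) = 922 W m⁻².
Energy balance: absorbed = emitted ⇒ πR²·S(1−A) = 4πR²·σT_eq⁴, so T_eq⁴ = S(1−A)/(4σ).
T_eq = [922 × 0.79 / (4 × 5.67×10⁻⁸)]^(1/4) = (3.21×10⁹)^(1/4) = 238 K.

T_eq ≈ 238 K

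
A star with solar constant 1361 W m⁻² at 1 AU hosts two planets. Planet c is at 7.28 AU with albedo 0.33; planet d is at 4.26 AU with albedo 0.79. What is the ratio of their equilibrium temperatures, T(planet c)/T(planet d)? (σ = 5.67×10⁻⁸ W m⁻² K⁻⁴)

T₁/T₂ ≈ 1.022

T_eq = [S₀(1−A)/(4σd²)]^(1/4), so T ∝ (1−A)^(1/4) / √d.
T₁ = [1361×0.67/(4×5.67×10⁻⁸×7.28²)]^(1/4) = 93.33 K.
T₂ = [1361×0.21/(4×5.67×10⁻⁸×4.26²)]^(1/4) = 91.29 K.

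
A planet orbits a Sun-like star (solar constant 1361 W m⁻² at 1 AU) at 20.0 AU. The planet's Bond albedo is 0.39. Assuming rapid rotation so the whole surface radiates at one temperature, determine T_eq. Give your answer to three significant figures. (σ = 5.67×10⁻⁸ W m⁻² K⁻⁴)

T_eq ≈ 55.0 K

Flux at 20.0 AU: S = 1361/20.0² = 3.40 W m⁻².
Energy balance: absorbed = emitted ⇒ πR²·S(1−A) = 4πR²·σT_eq⁴, so T_eq⁴ = S(1−A)/(4σ).
T_eq = [3.40 × 0.61 / (4 × 5.67×10⁻⁸)]^(1/4) = (9.15×10⁶)^(1/4) = 55.0 K.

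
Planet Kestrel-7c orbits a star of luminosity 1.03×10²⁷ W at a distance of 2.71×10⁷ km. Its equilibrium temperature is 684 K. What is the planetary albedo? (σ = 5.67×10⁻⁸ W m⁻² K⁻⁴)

d = 2.71×10⁷ km = 2.71×10¹⁰ m.
Flux: S = L/(4πd²) = 1.03×10²⁷/(4π×(2.71×10¹⁰)²) = 1.12×10⁵ W m⁻².
From T_eq⁴ = S(1−A)/(4σ): 1−A = 4σT_eq⁴/S.
1−A = 4 × 5.67×10⁻⁸ × (684)⁴ / 1.12×10⁵ = 0.445.

A ≈ 0.56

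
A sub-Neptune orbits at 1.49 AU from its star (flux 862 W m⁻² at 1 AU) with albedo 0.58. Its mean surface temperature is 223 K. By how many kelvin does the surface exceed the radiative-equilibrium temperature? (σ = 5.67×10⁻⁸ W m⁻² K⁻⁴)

S = 862/1.49² = 388.3 W m⁻².
T_eq = [S(1−A)/(4σ)]^(1/4) = [388.3×0.42/(4×5.67×10⁻⁸)]^(1/4) = 163.8 K.
ΔT = T_surf − T_eq = 223 − 163.8.

ΔT ≈ 59.2 K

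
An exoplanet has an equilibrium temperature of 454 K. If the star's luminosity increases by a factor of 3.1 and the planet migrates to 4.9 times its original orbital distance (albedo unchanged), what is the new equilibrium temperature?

T_eq ≈ 272 K

T_eq ∝ L^(1/4) · d^(−1/2).
T′ = 454 × 3.1^(1/4) / 4.9^(1/2) = 272 K.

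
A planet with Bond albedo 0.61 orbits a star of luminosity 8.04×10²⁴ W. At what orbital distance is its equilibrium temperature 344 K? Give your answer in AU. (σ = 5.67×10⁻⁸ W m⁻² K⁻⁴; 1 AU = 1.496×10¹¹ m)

d ≈ 0.0592 AU

From T_eq⁴ = L(1−A)/(16πσd²): d = √[L(1−A)/(16πσT_eq⁴)].
d = √[8.04×10²⁴ × 0.39 / (16π × 5.67×10⁻⁸ × (344)⁴)] = 8.86×10⁹ m = 0.0592 AU.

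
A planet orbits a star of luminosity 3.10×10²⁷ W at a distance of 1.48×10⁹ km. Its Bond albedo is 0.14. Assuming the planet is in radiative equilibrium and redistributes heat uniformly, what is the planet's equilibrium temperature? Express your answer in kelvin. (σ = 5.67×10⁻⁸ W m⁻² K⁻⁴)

d = 1.48×10⁹ km = 1.48×10¹² m.
Flux: S = L/(4πd²) = 3.10×10²⁷/(4π×(1.48×10¹²)²) = 113 W m⁻².
Energy balance: absorbed = emitted ⇒ πR²·S(1−A) = 4πR²·σT_eq⁴, so T_eq⁴ = S(1−A)/(4σ).
T_eq = [113 × 0.86 / (4 × 5.67×10⁻⁸)]^(1/4) = (4.27×10⁸)^(1/4) = 144 K.

T_eq ≈ 144 K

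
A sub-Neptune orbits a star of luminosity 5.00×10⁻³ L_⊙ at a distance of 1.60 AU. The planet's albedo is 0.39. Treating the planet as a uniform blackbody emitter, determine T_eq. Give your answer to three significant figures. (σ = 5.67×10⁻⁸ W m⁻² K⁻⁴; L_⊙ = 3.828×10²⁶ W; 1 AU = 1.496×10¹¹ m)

d = 1.60 AU = 2.39×10¹¹ m.
L = 5.00×10⁻³ × 3.828×10²⁶ = 1.91×10²⁴ W.
Flux: S = L/(4πd²) = 1.91×10²⁴/(4π×(2.39×10¹¹)²) = 2.66 W m⁻².
Energy balance: absorbed = emitted ⇒ πR²·S(1−A) = 4πR²·σT_eq⁴, so T_eq⁴ = S(1−A)/(4σ).
T_eq = [2.66 × 0.61 / (4 × 5.67×10⁻⁸)]^(1/4) = (7.15×10⁶)^(1/4) = 51.7 K.

T_eq ≈ 51.7 K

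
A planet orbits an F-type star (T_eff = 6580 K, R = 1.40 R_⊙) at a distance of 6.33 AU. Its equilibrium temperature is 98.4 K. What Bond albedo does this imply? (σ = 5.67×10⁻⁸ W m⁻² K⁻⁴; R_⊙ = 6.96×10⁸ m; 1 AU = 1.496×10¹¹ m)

R_⋆ = 1.40 × 6.96×10⁸ = 9.74×10⁸ m.
d = 6.33 AU = 9.47×10¹¹ m.
L = 4πR_⋆²σT_⋆⁴ = 4π(9.74×10⁸)² × 5.67×10⁻⁸ × (6580)⁴ = 1.27×10²⁷ W.
S = L/(4πd²) = 113 W m⁻².
From T_eq⁴ = S(1−A)/(4σ): 1−A = 4σT_eq⁴/S.
1−A = 4 × 5.67×10⁻⁸ × (98.4)⁴ / 113 = 0.189.

A ≈ 0.81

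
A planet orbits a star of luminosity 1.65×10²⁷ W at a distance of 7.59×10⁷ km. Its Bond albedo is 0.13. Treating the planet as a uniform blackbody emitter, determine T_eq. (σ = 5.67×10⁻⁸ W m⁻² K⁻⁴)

d = 7.59×10⁷ km = 7.59×10¹⁰ m.
Flux: S = L/(4πd²) = 1.65×10²⁷/(4π×(7.59×10¹⁰)²) = 2.28×10⁴ W m⁻².
Energy balance: absorbed = emitted ⇒ πR²·S(1−A) = 4πR²·σT_eq⁴, so T_eq⁴ = S(1−A)/(4σ).
T_eq = [2.28×10⁴ × 0.87 / (4 × 5.67×10⁻⁸)]^(1/4) = (8.74×10¹⁰)^(1/4) = 544 K.

T_eq ≈ 544 K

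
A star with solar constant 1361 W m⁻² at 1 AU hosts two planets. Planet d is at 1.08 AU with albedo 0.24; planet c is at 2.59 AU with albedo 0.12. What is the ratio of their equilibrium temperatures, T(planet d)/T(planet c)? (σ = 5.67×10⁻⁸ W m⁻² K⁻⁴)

T₁/T₂ ≈ 1.493

T_eq = [S₀(1−A)/(4σd²)]^(1/4), so T ∝ (1−A)^(1/4) / √d.
T₁ = [1361×0.76/(4×5.67×10⁻⁸×1.08²)]^(1/4) = 250.06 K.
T₂ = [1361×0.88/(4×5.67×10⁻⁸×2.59²)]^(1/4) = 167.50 K.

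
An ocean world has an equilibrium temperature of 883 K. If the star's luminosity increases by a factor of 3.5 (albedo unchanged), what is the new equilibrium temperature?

T_eq ≈ 1210 K

T_eq ∝ L^(1/4) · d^(−1/2).
T′ = 883 × 3.5^(1/4) = 1210 K.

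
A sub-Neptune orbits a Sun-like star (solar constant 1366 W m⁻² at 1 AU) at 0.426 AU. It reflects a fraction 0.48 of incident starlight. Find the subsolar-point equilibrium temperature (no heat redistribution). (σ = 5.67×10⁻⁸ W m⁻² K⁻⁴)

T_ss ≈ 513 K

Flux at 0.426 AU: S = 1366/0.426² = 7530 W m⁻².
At the subsolar point the surface absorbs S(1−A) and emits σT⁴ per unit area — no factor of 4, since only the local patch is in balance.
T = [7530 × 0.52 / 5.67×10⁻⁸]^(1/4) = (6.90×10¹⁰)^(1/4) = 513 K.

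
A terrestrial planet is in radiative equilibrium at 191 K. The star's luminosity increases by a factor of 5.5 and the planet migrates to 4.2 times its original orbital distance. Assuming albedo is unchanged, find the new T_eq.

T_eq ≈ 143 K

T_eq ∝ L^(1/4) · d^(−1/2).
T′ = 191 × 5.5^(1/4) / 4.2^(1/2) = 143 K.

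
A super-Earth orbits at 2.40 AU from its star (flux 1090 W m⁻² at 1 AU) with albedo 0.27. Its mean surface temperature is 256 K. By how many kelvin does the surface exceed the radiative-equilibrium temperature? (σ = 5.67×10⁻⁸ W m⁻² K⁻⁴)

ΔT ≈ 98.9 K

S = 1090/2.40² = 189.2 W m⁻².
T_eq = [S(1−A)/(4σ)]^(1/4) = [189.2×0.73/(4×5.67×10⁻⁸)]^(1/4) = 157.1 K.
ΔT = T_surf − T_eq = 256 − 157.1.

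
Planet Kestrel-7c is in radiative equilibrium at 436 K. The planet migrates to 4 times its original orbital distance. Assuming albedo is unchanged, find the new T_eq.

T_eq ∝ L^(1/4) · d^(−1/2).
T′ = 436 / 4^(1/2) = 218 K.

T_eq ≈ 218 K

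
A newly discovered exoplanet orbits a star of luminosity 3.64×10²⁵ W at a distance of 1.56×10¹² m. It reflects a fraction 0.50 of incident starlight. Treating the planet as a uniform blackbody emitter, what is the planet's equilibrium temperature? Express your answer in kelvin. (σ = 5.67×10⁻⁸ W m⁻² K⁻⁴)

Flux: S = L/(4πd²) = 3.64×10²⁵/(4π×(1.56×10¹²)²) = 1.19 W m⁻².
Energy balance: absorbed = emitted ⇒ πR²·S(1−A) = 4πR²·σT_eq⁴, so T_eq⁴ = S(1−A)/(4σ).
T_eq = [1.19 × 0.50 / (4 × 5.67×10⁻⁸)]^(1/4) = (2.62×10⁶)^(1/4) = 40.2 K.

T_eq ≈ 40.2 K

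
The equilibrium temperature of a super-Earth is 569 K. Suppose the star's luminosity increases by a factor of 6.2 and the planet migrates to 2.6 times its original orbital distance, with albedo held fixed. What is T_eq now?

T_eq ∝ L^(1/4) · d^(−1/2).
T′ = 569 × 6.2^(1/4) / 2.6^(1/2) = 557 K.

T_eq ≈ 557 K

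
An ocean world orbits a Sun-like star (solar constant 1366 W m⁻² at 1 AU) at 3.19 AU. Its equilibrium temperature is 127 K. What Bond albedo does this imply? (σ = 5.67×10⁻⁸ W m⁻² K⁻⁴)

Flux at 3.19 AU: S = 1366/3.19² = 134 W m⁻².
From T_eq⁴ = S(1−A)/(4σ): 1−A = 4σT_eq⁴/S.
1−A = 4 × 5.67×10⁻⁸ × (127)⁴ / 134 = 0.440.

A ≈ 0.56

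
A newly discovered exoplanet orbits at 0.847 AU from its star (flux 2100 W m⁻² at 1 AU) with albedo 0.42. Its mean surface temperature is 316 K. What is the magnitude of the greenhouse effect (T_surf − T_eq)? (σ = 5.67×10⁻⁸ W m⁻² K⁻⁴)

ΔT ≈ 21.9 K

S = 2100/0.847² = 2927 W m⁻².
T_eq = [S(1−A)/(4σ)]^(1/4) = [2927×0.58/(4×5.67×10⁻⁸)]^(1/4) = 294.1 K.
ΔT = T_surf − T_eq = 316 − 294.1.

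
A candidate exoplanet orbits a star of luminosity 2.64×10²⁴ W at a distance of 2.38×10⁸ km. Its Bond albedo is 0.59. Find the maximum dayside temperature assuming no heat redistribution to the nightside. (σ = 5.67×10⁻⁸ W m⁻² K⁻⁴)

d = 2.38×10⁸ km = 2.38×10¹¹ m.
Flux: S = L/(4πd²) = 2.64×10²⁴/(4π×(2.38×10¹¹)²) = 3.71 W m⁻².
With no redistribution each surface element balances locally: S(1−A) = σT⁴.
T = [3.71 × 0.41 / 5.67×10⁻⁸]^(1/4) = (2.68×10⁷)^(1/4) = 72.0 K.

T_ss ≈ 72.0 K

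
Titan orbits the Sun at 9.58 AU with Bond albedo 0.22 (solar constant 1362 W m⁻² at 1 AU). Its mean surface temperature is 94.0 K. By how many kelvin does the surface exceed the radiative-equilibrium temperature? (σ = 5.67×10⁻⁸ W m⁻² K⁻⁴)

S = 1362/9.58² = 14.84 W m⁻².
T_eq = [S(1−A)/(4σ)]^(1/4) = [14.84×0.78/(4×5.67×10⁻⁸)]^(1/4) = 84.5 K.
ΔT = T_surf − T_eq = 94 − 84.5.

ΔT ≈ 9.5 K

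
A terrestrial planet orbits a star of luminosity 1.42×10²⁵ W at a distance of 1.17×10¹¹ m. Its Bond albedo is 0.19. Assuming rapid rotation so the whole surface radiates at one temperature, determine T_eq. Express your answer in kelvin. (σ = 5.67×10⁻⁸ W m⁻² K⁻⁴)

T_eq ≈ 131 K

Flux: S = L/(4πd²) = 1.42×10²⁵/(4π×(1.17×10¹¹)²) = 82.5 W m⁻².
Energy balance: absorbed = emitted ⇒ πR²·S(1−A) = 4πR²·σT_eq⁴, so T_eq⁴ = S(1−A)/(4σ).
T_eq = [82.5 × 0.81 / (4 × 5.67×10⁻⁸)]^(1/4) = (2.95×10⁸)^(1/4) = 131 K.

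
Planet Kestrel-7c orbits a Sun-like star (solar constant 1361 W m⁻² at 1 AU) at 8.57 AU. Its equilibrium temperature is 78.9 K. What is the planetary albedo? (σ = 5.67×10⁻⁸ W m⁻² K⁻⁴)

Flux at 8.57 AU: S = 1361/8.57² = 18.5 W m⁻².
From T_eq⁴ = S(1−A)/(4σ): 1−A = 4σT_eq⁴/S.
1−A = 4 × 5.67×10⁻⁸ × (78.9)⁴ / 18.5 = 0.474.

A ≈ 0.53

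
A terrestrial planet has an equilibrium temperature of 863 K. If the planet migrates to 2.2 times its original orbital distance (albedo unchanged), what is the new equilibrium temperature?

T_eq ≈ 582 K

T_eq ∝ L^(1/4) · d^(−1/2).
T′ = 863 / 2.2^(1/2) = 582 K.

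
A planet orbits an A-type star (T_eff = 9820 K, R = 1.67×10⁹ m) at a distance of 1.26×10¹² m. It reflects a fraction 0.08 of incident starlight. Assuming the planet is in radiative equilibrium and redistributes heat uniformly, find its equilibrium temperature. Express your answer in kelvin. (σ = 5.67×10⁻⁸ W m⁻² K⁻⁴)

L = 4πR_⋆²σT_⋆⁴ = 4π(1.67×10⁹)² × 5.67×10⁻⁸ × (9820)⁴ = 1.85×10²⁸ W.
S = L/(4πd²) = 926 W m⁻².
Energy balance: absorbed = emitted ⇒ πR²·S(1−A) = 4πR²·σT_eq⁴, so T_eq⁴ = S(1−A)/(4σ).
T_eq = [926 × 0.92 / (4 × 5.67×10⁻⁸)]^(1/4) = (3.76×10⁹)^(1/4) = 248 K.

T_eq ≈ 248 K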